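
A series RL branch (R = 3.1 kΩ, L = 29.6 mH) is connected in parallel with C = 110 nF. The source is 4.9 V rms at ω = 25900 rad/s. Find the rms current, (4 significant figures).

13.67 mA

X_L = ωL = 766.6 Ω
X_C = 1/(ωC) = 351.0 Ω
Branch 1 (R+jX_L): Z₁ = 3100 + j766.6 Ω, |Z₁| = 3193 Ω
Branch 2 (−jX_C): Z₂ = −j351.0 Ω
Parallel: Z = Z₁Z₂/(Z₁+Z₂), |Z| = 358.4 Ω, ∠Z = -83.75°
I = V/|Z| = 4.9/358.4 = 13.67 mA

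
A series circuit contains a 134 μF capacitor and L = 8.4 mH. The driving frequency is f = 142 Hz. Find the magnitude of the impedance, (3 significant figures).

0.870 Ω

ω = 2πf = 892.2 rad/s
X_L = ωL = 7.49 Ω
X_C = 1/(ωC) = 8.36 Ω
Net reactance X = X_L − X_C = -0.870 Ω
Z = − j0.870 Ω
|Z| = √(0² + 0.870²) = 0.870 Ω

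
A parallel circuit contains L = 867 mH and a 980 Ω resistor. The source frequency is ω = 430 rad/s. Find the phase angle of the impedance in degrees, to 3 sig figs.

X_L = ωL = 373 Ω
Parallel: admittances add. Y = 1/R + 1/(jωL)
Y = (0.00102 − j0.00268) S
|Y| = 0.00287 S → |Z| = 1/|Y| = 348 Ω, ∠Z = −∠Y = 69.2°

69.2°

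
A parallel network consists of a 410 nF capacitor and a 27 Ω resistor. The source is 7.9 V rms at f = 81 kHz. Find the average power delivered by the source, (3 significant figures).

2.31 W

ω = 2πf = 508900 rad/s
X_C = 1/(ωC) = 4.79 Ω
Parallel: admittances add. Y = 1/R + jωC
Y = (0.0370 + j0.209) S
|Y| = 0.212 S → |Z| = 1/|Y| = 4.72 Ω, ∠Z = −∠Y = -79.9°
I = V/|Z| = 1.67 A
P = VI cos φ = 7.9 × 1.67 × cos(-79.9°) = 2.31 W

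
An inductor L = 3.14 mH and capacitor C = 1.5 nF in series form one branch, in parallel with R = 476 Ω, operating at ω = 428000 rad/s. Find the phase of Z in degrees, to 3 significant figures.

X_L = ωL = 1340 Ω
X_C = 1/(ωC) = 1560 Ω
Branch 1: Z₁ = R = 476 Ω
Branch 2 (series LC): Z₂ = j(X_L − X_C) = −j214 Ω
Parallel: Z = Z₁Z₂/(Z₁+Z₂), |Z| = 195 Ω, ∠Z = -65.8°

-65.8°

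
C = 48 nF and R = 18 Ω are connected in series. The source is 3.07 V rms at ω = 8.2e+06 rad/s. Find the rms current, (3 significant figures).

169 mA

X_C = 1/(ωC) = 2.54 Ω
Z = 18.0 − j2.54 Ω
|Z| = √(18.0² + 2.54²) = 18.2 Ω
I = V/|Z| = 3.07/18.2 = 169 mA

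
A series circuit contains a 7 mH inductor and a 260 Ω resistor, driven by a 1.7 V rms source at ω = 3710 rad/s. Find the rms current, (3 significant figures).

X_L = ωL = 26.0 Ω
Z = 260 + j26.0 Ω
|Z| = √(260² + 26.0²) = 261 Ω
I = V/|Z| = 1.7/261 = 6.51 mA

6.51 mA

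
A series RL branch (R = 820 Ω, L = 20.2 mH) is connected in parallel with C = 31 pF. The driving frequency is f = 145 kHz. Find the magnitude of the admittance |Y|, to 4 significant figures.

ω = 2πf = 911100 rad/s
X_L = ωL = 18400 Ω
X_C = 1/(ωC) = 35410 Ω
Branch 1 (R+jX_L): Z₁ = 820.0 + j18400 Ω, |Z₁| = 18420 Ω
Branch 2 (−jX_C): Z₂ = −j35410 Ω
Parallel: Z = Z₁Z₂/(Z₁+Z₂), |Z| = 38320 Ω, ∠Z = 84.69°
|Y| = 1/|Z| = 26.10 μS

26.10 μS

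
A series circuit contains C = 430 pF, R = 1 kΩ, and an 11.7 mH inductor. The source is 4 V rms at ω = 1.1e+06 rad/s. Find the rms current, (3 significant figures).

X_L = ωL = 12900 Ω
X_C = 1/(ωC) = 2110 Ω
Net reactance X = X_L − X_C = 10800 Ω
Z = 1000 + j10800 Ω
|Z| = √(1000² + 10800²) = 10800 Ω
I = V/|Z| = 4/10800 = 370 μA

370 μA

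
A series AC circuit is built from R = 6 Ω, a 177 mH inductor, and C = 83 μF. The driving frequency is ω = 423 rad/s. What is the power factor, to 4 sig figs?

X_L = ωL = 74.87 Ω
X_C = 1/(ωC) = 28.48 Ω
Net reactance X = X_L − X_C = 46.39 Ω
Z = 6.000 + j46.39 Ω
|Z| = √(6.000² + 46.39²) = 46.77 Ω
∠Z = arctan(46.39/6.000) = 82.63°
cos φ = cos(82.63°) = 0.1283

0.1283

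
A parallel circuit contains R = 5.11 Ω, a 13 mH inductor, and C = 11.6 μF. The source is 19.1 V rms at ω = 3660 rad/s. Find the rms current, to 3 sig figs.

3.76 A

X_L = ωL = 47.6 Ω
X_C = 1/(ωC) = 23.6 Ω
Parallel: admittances add. Y = 1/R + 1/(jωL) + jωC
Y = (0.196 + j0.0214) S
|Y| = 0.197 S → |Z| = 1/|Y| = 5.08 Ω, ∠Z = −∠Y = -6.25°
I = V/|Z| = 19.1/5.08 = 3.76 A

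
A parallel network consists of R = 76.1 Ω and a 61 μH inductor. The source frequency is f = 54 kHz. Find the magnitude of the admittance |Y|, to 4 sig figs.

50.07 mS

ω = 2πf = 339300 rad/s
X_L = ωL = 20.70 Ω
Parallel: admittances add. Y = 1/R + 1/(jωL)
Y = (0.01314 − j0.04832) S
|Y| = 0.05007 S → |Z| = 1/|Y| = 19.97 Ω, ∠Z = −∠Y = 74.79°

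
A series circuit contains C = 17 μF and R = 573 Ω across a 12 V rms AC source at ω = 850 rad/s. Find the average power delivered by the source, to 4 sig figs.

X_C = 1/(ωC) = 69.20 Ω
Z = 573.0 − j69.20 Ω
|Z| = √(573.0² + 69.20²) = 577.2 Ω
∠Z = arctan(-69.20/573.0) = -6.887°
I = V/|Z| = 20.79 mA
P = VI cos φ = 12 × 0.02079 × cos(-6.887°) = 247.7 mW

247.7 mW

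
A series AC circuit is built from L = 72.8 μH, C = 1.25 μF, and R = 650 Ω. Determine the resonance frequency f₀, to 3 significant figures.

16.7 kHz

ω₀ = 1/√(LC) = 1/√(7.28e-05 × 1.25e-06) = 104800 rad/s
f₀ = ω₀/(2π) = 16.7 kHz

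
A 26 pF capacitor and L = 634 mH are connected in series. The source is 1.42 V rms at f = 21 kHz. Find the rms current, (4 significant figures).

ω = 2πf = 131900 rad/s
X_L = ωL = 83650 Ω
X_C = 1/(ωC) = 291500 Ω
Net reactance X = X_L − X_C = -207800 Ω
Z = − j207800 Ω
|Z| = √(0² + 207800²) = 207800 Ω
I = V/|Z| = 1.42/207800 = 6.832 μA

6.832 μA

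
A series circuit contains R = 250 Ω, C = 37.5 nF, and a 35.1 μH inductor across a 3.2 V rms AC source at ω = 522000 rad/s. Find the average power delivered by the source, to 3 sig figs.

40.3 mW

X_L = ωL = 18.3 Ω
X_C = 1/(ωC) = 51.1 Ω
Net reactance X = X_L − X_C = -32.8 Ω
Z = 250 − j32.8 Ω
|Z| = √(250² + 32.8²) = 252 Ω
∠Z = arctan(-32.8/250) = -7.47°
I = V/|Z| = 12.7 mA
P = VI cos φ = 3.2 × 0.0127 × cos(-7.47°) = 40.3 mW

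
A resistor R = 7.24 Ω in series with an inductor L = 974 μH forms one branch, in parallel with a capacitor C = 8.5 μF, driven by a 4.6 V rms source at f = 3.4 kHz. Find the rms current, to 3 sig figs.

642 mA

ω = 2πf = 21360 rad/s
X_L = ωL = 20.8 Ω
X_C = 1/(ωC) = 5.51 Ω
Branch 1 (R+jX_L): Z₁ = 7.24 + j20.8 Ω, |Z₁| = 22.0 Ω
Branch 2 (−jX_C): Z₂ = −j5.51 Ω
Parallel: Z = Z₁Z₂/(Z₁+Z₂), |Z| = 7.17 Ω, ∠Z = -83.9°
I = V/|Z| = 4.6/7.17 = 642 mA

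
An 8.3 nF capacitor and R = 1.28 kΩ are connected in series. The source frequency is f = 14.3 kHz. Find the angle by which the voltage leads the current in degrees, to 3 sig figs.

ω = 2πf = 89850 rad/s
X_C = 1/(ωC) = 1340 Ω
Z = 1280 − j1340 Ω
|Z| = √(1280² + 1340²) = 1850 Ω
∠Z = arctan(-1340/1280) = -46.3°

-46.3°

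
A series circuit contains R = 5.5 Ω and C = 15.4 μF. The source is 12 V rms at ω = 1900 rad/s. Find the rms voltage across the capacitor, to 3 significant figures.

X_C = 1/(ωC) = 34.2 Ω
Z = 5.50 − j34.2 Ω
|Z| = √(5.50² + 34.2²) = 34.6 Ω
I = V/|Z| = 347 mA
V_C = I·|Z_C| = 0.347 × 34.2 = 11.8 V

11.8 V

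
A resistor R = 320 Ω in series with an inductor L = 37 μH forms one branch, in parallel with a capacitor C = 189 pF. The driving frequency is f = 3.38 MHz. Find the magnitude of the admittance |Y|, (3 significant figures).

2.96 mS

ω = 2πf = 2.124e+07 rad/s
X_L = ωL = 786 Ω
X_C = 1/(ωC) = 249 Ω
Branch 1 (R+jX_L): Z₁ = 320 + j786 Ω, |Z₁| = 848 Ω
Branch 2 (−jX_C): Z₂ = −j249 Ω
Parallel: Z = Z₁Z₂/(Z₁+Z₂), |Z| = 338 Ω, ∠Z = -81.4°
|Y| = 1/|Z| = 2.96 mS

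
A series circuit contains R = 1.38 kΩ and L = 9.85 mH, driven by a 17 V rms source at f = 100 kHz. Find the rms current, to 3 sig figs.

ω = 2πf = 628300 rad/s
X_L = ωL = 6190 Ω
Z = 1380 + j6190 Ω
|Z| = √(1380² + 6190²) = 6340 Ω
I = V/|Z| = 17/6340 = 2.68 mA

2.68 mA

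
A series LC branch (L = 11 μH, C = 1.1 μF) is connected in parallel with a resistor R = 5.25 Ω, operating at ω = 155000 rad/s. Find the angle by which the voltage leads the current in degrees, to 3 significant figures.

X_L = ωL = 1.70 Ω
X_C = 1/(ωC) = 5.87 Ω
Branch 1: Z₁ = R = 5.25 Ω
Branch 2 (series LC): Z₂ = j(X_L − X_C) = −j4.16 Ω
Parallel: Z = Z₁Z₂/(Z₁+Z₂), |Z| = 3.26 Ω, ∠Z = -51.6°

-51.6°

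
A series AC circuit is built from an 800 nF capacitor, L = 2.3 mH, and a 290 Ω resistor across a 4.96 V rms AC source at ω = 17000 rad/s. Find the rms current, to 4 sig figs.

16.98 mA

X_L = ωL = 39.10 Ω
X_C = 1/(ωC) = 73.53 Ω
Net reactance X = X_L − X_C = -34.43 Ω
Z = 290.0 − j34.43 Ω
|Z| = √(290.0² + 34.43²) = 292.0 Ω
I = V/|Z| = 4.96/292.0 = 16.98 mA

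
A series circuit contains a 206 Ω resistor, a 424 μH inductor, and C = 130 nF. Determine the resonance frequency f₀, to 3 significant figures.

21.4 kHz

ω₀ = 1/√(LC) = 1/√(0.000424 × 1.3e-07) = 134700 rad/s
f₀ = ω₀/(2π) = 21.4 kHz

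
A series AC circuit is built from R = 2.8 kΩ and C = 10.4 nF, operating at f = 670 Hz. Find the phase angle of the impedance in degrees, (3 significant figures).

-83.0°

ω = 2πf = 4210 rad/s
X_C = 1/(ωC) = 22800 Ω
Z = 2800 − j22800 Ω
|Z| = √(2800² + 22800²) = 23000 Ω
∠Z = arctan(-22800/2800) = -83.0°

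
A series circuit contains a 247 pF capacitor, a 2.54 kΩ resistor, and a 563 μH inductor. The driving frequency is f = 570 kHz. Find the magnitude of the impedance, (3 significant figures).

2690 Ω

ω = 2πf = 3.581e+06 rad/s
X_L = ωL = 2020 Ω
X_C = 1/(ωC) = 1130 Ω
Net reactance X = X_L − X_C = 886 Ω
Z = 2540 + j886 Ω
|Z| = √(2540² + 886²) = 2690 Ω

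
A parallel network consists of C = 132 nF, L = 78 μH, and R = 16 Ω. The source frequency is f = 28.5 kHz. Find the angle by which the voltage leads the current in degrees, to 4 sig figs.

37.50°

ω = 2πf = 179100 rad/s
X_L = ωL = 13.97 Ω
X_C = 1/(ωC) = 42.31 Ω
Parallel: admittances add. Y = 1/R + 1/(jωL) + jωC
Y = (0.06250 − j0.04796) S
|Y| = 0.07878 S → |Z| = 1/|Y| = 12.69 Ω, ∠Z = −∠Y = 37.50°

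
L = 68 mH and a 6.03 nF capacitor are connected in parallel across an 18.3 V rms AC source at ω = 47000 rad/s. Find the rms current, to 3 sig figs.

X_L = ωL = 3200 Ω
X_C = 1/(ωC) = 3530 Ω
Parallel: admittances add. Y = 1/(jωL) + jωC
Y = (0 − j2.95e-05) S
|Y| = 2.95e-05 S → |Z| = 1/|Y| = 33900 Ω, ∠Z = −∠Y = 90.0°
I = V/|Z| = 18.3/33900 = 540 μA

540 μA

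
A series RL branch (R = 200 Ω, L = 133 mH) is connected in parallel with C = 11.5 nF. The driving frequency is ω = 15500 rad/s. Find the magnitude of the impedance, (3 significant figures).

3270 Ω

X_L = ωL = 2060 Ω
X_C = 1/(ωC) = 5610 Ω
Branch 1 (R+jX_L): Z₁ = 200 + j2060 Ω, |Z₁| = 2070 Ω
Branch 2 (−jX_C): Z₂ = −j5610 Ω
Parallel: Z = Z₁Z₂/(Z₁+Z₂), |Z| = 3270 Ω, ∠Z = 81.2°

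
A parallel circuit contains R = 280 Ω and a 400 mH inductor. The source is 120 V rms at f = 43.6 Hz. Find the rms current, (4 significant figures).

1.176 A

ω = 2πf = 273.9 rad/s
X_L = ωL = 109.6 Ω
Parallel: admittances add. Y = 1/R + 1/(jωL)
Y = (0.003571 − j0.009126) S
|Y| = 0.009800 S → |Z| = 1/|Y| = 102.0 Ω, ∠Z = −∠Y = 68.63°
I = V/|Z| = 120/102.0 = 1.176 A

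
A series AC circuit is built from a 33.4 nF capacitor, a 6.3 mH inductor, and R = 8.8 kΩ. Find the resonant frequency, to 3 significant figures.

11.0 kHz

ω₀ = 1/√(LC) = 1/√(0.0063 × 3.34e-08) = 68940 rad/s
f₀ = ω₀/(2π) = 11.0 kHz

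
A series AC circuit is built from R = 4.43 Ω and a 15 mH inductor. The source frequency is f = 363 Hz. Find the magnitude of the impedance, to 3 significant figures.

34.5 Ω

ω = 2πf = 2281 rad/s
X_L = ωL = 34.2 Ω
Z = 4.43 + j34.2 Ω
|Z| = √(4.43² + 34.2²) = 34.5 Ω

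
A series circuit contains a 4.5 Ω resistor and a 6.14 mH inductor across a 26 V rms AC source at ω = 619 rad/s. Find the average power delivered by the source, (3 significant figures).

X_L = ωL = 3.80 Ω
Z = 4.50 + j3.80 Ω
|Z| = √(4.50² + 3.80²) = 5.89 Ω
∠Z = arctan(3.80/4.50) = 40.2°
I = V/|Z| = 4.41 A
P = VI cos φ = 26 × 4.41 × cos(40.2°) = 87.7 W

87.7 W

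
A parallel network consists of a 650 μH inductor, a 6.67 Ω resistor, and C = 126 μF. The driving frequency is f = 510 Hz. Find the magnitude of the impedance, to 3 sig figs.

ω = 2πf = 3204 rad/s
X_L = ωL = 2.08 Ω
X_C = 1/(ωC) = 2.48 Ω
Parallel: admittances add. Y = 1/R + 1/(jωL) + jωC
Y = (0.150 − j0.0763) S
|Y| = 0.168 S → |Z| = 1/|Y| = 5.94 Ω, ∠Z = −∠Y = 27.0°

5.94 Ω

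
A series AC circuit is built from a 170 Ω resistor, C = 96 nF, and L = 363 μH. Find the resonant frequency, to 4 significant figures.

26.96 kHz

ω₀ = 1/√(LC) = 1/√(0.000363 × 9.6e-08) = 169400 rad/s
f₀ = ω₀/(2π) = 26.96 kHz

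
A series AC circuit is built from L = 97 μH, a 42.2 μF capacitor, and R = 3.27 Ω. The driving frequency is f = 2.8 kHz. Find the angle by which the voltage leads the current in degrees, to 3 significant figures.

6.28°

ω = 2πf = 17590 rad/s
X_L = ωL = 1.71 Ω
X_C = 1/(ωC) = 1.35 Ω
Net reactance X = X_L − X_C = 0.360 Ω
Z = 3.27 + j0.360 Ω
|Z| = √(3.27² + 0.360²) = 3.29 Ω
∠Z = arctan(0.360/3.27) = 6.28°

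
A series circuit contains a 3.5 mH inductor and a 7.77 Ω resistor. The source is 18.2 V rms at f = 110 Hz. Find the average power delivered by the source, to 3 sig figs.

38.9 W

ω = 2πf = 691.2 rad/s
X_L = ωL = 2.42 Ω
Z = 7.77 + j2.42 Ω
|Z| = √(7.77² + 2.42²) = 8.14 Ω
∠Z = arctan(2.42/7.77) = 17.3°
I = V/|Z| = 2.24 A
P = VI cos φ = 18.2 × 2.24 × cos(17.3°) = 38.9 W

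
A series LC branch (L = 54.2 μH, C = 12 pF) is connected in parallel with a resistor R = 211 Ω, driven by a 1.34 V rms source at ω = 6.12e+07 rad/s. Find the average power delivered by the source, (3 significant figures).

X_L = ωL = 3320 Ω
X_C = 1/(ωC) = 1360 Ω
Branch 1: Z₁ = R = 211 Ω
Branch 2 (series LC): Z₂ = j(X_L − X_C) = j1960 Ω
Parallel: Z = Z₁Z₂/(Z₁+Z₂), |Z| = 210 Ω, ∠Z = 6.16°
I = V/|Z| = 6.39 mA
P = VI cos φ = 1.34 × 0.00639 × cos(6.16°) = 8.51 mW

8.51 mW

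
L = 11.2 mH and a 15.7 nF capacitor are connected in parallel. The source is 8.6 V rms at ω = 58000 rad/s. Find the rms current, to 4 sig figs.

5.408 mA

X_L = ωL = 649.6 Ω
X_C = 1/(ωC) = 1098 Ω
Parallel: admittances add. Y = 1/(jωL) + jωC
Y = (0 − j0.0006288) S
|Y| = 0.0006288 S → |Z| = 1/|Y| = 1590 Ω, ∠Z = −∠Y = 90.00°
I = V/|Z| = 8.6/1590 = 5.408 mA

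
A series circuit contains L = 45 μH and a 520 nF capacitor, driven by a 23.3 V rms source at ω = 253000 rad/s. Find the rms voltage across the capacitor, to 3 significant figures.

X_L = ωL = 11.4 Ω
X_C = 1/(ωC) = 7.60 Ω
Net reactance X = X_L − X_C = 3.78 Ω
Z = j3.78 Ω
|Z| = √(0² + 3.78²) = 3.78 Ω
I = V/|Z| = 6.16 A
V_C = I·|Z_C| = 6.16 × 7.60 = 46.8 V

46.8 V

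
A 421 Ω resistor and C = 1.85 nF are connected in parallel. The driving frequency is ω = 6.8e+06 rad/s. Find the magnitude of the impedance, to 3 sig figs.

78.1 Ω

X_C = 1/(ωC) = 79.5 Ω
Parallel: admittances add. Y = 1/R + jωC
Y = (0.00238 + j0.0126) S
|Y| = 0.0128 S → |Z| = 1/|Y| = 78.1 Ω, ∠Z = −∠Y = -79.3°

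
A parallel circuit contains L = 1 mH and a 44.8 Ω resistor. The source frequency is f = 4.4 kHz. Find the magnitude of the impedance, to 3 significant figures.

ω = 2πf = 27650 rad/s
X_L = ωL = 27.6 Ω
Parallel: admittances add. Y = 1/R + 1/(jωL)
Y = (0.0223 − j0.0362) S
|Y| = 0.0425 S → |Z| = 1/|Y| = 23.5 Ω, ∠Z = −∠Y = 58.3°

23.5 Ω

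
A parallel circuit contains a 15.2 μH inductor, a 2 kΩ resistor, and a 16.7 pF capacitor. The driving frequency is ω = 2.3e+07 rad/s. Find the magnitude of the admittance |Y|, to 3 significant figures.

2.53 mS

X_L = ωL = 350 Ω
X_C = 1/(ωC) = 2600 Ω
Parallel: admittances add. Y = 1/R + 1/(jωL) + jωC
Y = (0.000500 − j0.00248) S
|Y| = 0.00253 S → |Z| = 1/|Y| = 396 Ω, ∠Z = −∠Y = 78.6°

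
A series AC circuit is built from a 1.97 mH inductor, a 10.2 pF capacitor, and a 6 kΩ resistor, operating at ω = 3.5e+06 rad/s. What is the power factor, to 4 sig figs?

X_L = ωL = 6895 Ω
X_C = 1/(ωC) = 28010 Ω
Net reactance X = X_L − X_C = -21120 Ω
Z = 6000 − j21120 Ω
|Z| = √(6000² + 21120²) = 21950 Ω
∠Z = arctan(-21120/6000) = -74.14°
cos φ = cos(-74.14°) = 0.2733

0.2733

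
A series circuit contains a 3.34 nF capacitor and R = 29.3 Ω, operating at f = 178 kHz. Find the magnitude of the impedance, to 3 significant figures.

ω = 2πf = 1.118e+06 rad/s
X_C = 1/(ωC) = 268 Ω
Z = 29.3 − j268 Ω
|Z| = √(29.3² + 268²) = 269 Ω

269 Ω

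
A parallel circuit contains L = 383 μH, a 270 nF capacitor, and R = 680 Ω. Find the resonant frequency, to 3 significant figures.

15.7 kHz

ω₀ = 1/√(LC) = 1/√(0.000383 × 2.7e-07) = 98340 rad/s
f₀ = ω₀/(2π) = 15.7 kHz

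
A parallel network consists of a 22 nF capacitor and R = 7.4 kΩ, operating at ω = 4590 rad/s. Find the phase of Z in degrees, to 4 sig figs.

-36.77°

X_C = 1/(ωC) = 9903 Ω
Parallel: admittances add. Y = 1/R + jωC
Y = (0.0001351 + j0.0001010) S
|Y| = 0.0001687 S → |Z| = 1/|Y| = 5928 Ω, ∠Z = −∠Y = -36.77°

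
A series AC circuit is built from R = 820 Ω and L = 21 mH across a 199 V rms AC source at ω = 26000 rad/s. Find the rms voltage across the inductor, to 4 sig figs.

X_L = ωL = 546.0 Ω
Z = 820.0 + j546.0 Ω
|Z| = √(820.0² + 546.0²) = 985.1 Ω
I = V/|Z| = 202.0 mA
V_L = I·|Z_L| = 0.2020 × 546.0 = 110.3 V

110.3 V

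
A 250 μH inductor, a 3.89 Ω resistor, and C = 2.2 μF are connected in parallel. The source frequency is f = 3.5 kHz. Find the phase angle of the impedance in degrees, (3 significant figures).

27.4°

ω = 2πf = 21990 rad/s
X_L = ωL = 5.50 Ω
X_C = 1/(ωC) = 20.7 Ω
Parallel: admittances add. Y = 1/R + 1/(jωL) + jωC
Y = (0.257 − j0.134) S
|Y| = 0.290 S → |Z| = 1/|Y| = 3.45 Ω, ∠Z = −∠Y = 27.4°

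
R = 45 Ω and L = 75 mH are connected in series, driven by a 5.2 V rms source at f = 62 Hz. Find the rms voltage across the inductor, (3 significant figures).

ω = 2πf = 389.6 rad/s
X_L = ωL = 29.2 Ω
Z = 45.0 + j29.2 Ω
|Z| = √(45.0² + 29.2²) = 53.7 Ω
I = V/|Z| = 96.9 mA
V_L = I·|Z_L| = 0.0969 × 29.2 = 2.83 V

2.83 V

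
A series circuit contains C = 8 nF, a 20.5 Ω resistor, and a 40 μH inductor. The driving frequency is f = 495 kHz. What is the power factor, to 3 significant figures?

0.237

ω = 2πf = 3.11e+06 rad/s
X_L = ωL = 124 Ω
X_C = 1/(ωC) = 40.2 Ω
Net reactance X = X_L − X_C = 84.2 Ω
Z = 20.5 + j84.2 Ω
|Z| = √(20.5² + 84.2²) = 86.7 Ω
∠Z = arctan(84.2/20.5) = 76.3°
cos φ = cos(76.3°) = 0.237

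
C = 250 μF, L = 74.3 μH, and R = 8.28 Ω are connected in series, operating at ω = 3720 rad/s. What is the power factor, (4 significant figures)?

X_L = ωL = 0.2764 Ω
X_C = 1/(ωC) = 1.075 Ω
Net reactance X = X_L − X_C = -0.7989 Ω
Z = 8.280 − j0.7989 Ω
|Z| = √(8.280² + 0.7989²) = 8.318 Ω
∠Z = arctan(-0.7989/8.280) = -5.511°
cos φ = cos(-5.511°) = 0.9954

0.9954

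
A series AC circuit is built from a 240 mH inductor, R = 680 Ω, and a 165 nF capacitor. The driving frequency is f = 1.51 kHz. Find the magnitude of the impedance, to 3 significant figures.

1770 Ω

ω = 2πf = 9488 rad/s
X_L = ωL = 2280 Ω
X_C = 1/(ωC) = 639 Ω
Net reactance X = X_L − X_C = 1640 Ω
Z = 680 + j1640 Ω
|Z| = √(680² + 1640²) = 1770 Ω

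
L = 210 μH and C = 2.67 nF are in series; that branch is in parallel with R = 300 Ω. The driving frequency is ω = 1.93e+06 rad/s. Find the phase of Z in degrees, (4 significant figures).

54.85°

X_L = ωL = 405.3 Ω
X_C = 1/(ωC) = 194.1 Ω
Branch 1: Z₁ = R = 300.0 Ω
Branch 2 (series LC): Z₂ = j(X_L − X_C) = j211.2 Ω
Parallel: Z = Z₁Z₂/(Z₁+Z₂), |Z| = 172.7 Ω, ∠Z = 54.85°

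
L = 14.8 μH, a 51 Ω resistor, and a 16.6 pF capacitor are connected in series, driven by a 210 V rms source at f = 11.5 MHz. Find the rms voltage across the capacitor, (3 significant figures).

ω = 2πf = 7.226e+07 rad/s
X_L = ωL = 1070 Ω
X_C = 1/(ωC) = 834 Ω
Net reactance X = X_L − X_C = 236 Ω
Z = 51.0 + j236 Ω
|Z| = √(51.0² + 236²) = 241 Ω
I = V/|Z| = 871 mA
V_C = I·|Z_C| = 0.871 × 834 = 726 V

726 V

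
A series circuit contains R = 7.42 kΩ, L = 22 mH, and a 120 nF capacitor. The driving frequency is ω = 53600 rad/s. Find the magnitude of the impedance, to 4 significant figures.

7490 Ω

X_L = ωL = 1179 Ω
X_C = 1/(ωC) = 155.5 Ω
Net reactance X = X_L − X_C = 1024 Ω
Z = 7420 + j1024 Ω
|Z| = √(7420² + 1024²) = 7490 Ω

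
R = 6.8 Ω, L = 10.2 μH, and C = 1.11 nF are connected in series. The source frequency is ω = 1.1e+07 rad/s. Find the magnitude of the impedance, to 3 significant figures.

31.1 Ω

X_L = ωL = 112 Ω
X_C = 1/(ωC) = 81.9 Ω
Net reactance X = X_L − X_C = 30.3 Ω
Z = 6.80 + j30.3 Ω
|Z| = √(6.80² + 30.3²) = 31.1 Ω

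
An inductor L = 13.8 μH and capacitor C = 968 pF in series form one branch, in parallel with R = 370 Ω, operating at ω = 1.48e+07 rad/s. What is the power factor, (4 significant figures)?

X_L = ωL = 204.2 Ω
X_C = 1/(ωC) = 69.80 Ω
Branch 1: Z₁ = R = 370.0 Ω
Branch 2 (series LC): Z₂ = j(X_L − X_C) = j134.4 Ω
Parallel: Z = Z₁Z₂/(Z₁+Z₂), |Z| = 126.4 Ω, ∠Z = 70.03°
cos φ = cos(70.03°) = 0.3415

0.3415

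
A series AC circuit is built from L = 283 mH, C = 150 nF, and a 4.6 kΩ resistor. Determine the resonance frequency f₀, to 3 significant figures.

ω₀ = 1/√(LC) = 1/√(0.283 × 1.5e-07) = 4854 rad/s
f₀ = ω₀/(2π) = 772 Hz

772 Hz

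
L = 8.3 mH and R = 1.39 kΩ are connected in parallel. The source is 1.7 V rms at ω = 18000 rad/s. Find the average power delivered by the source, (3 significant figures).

X_L = ωL = 149 Ω
Parallel: admittances add. Y = 1/R + 1/(jωL)
Y = (0.000719 − j0.00669) S
|Y| = 0.00673 S → |Z| = 1/|Y| = 149 Ω, ∠Z = −∠Y = 83.9°
I = V/|Z| = 11.4 mA
P = VI cos φ = 1.7 × 0.0114 × cos(83.9°) = 2.08 mW

2.08 mW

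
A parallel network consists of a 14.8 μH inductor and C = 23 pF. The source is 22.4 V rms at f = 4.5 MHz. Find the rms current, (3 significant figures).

ω = 2πf = 2.827e+07 rad/s
X_L = ωL = 418 Ω
X_C = 1/(ωC) = 1540 Ω
Parallel: admittances add. Y = 1/(jωL) + jωC
Y = (0 − j0.00174) S
|Y| = 0.00174 S → |Z| = 1/|Y| = 575 Ω, ∠Z = −∠Y = 90.0°
I = V/|Z| = 22.4/575 = 39.0 mA

39.0 mA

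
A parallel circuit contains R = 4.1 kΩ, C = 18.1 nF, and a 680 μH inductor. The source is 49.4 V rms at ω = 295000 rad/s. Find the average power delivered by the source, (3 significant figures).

595 mW

X_L = ωL = 201 Ω
X_C = 1/(ωC) = 187 Ω
Parallel: admittances add. Y = 1/R + 1/(jωL) + jωC
Y = (0.000244 + j0.000354) S
|Y| = 0.000430 S → |Z| = 1/|Y| = 2320 Ω, ∠Z = −∠Y = -55.5°
I = V/|Z| = 21.3 mA
P = VI cos φ = 49.4 × 0.0213 × cos(-55.5°) = 595 mW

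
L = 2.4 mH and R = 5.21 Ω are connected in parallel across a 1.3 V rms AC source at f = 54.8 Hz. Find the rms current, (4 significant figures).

1.593 A

ω = 2πf = 344.3 rad/s
X_L = ωL = 0.8264 Ω
Parallel: admittances add. Y = 1/R + 1/(jωL)
Y = (0.1919 − j1.210) S
|Y| = 1.225 S → |Z| = 1/|Y| = 0.8162 Ω, ∠Z = −∠Y = 80.99°
I = V/|Z| = 1.3/0.8162 = 1.593 A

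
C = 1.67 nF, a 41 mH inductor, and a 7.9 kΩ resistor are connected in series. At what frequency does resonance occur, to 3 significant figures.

ω₀ = 1/√(LC) = 1/√(0.041 × 1.67e-09) = 120900 rad/s
f₀ = ω₀/(2π) = 19.2 kHz

19.2 kHz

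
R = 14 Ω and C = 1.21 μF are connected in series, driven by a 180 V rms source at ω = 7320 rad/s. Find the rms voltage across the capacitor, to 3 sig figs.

179 V

X_C = 1/(ωC) = 113 Ω
Z = 14.0 − j113 Ω
|Z| = √(14.0² + 113²) = 114 Ω
I = V/|Z| = 1.58 A
V_C = I·|Z_C| = 1.58 × 113 = 179 V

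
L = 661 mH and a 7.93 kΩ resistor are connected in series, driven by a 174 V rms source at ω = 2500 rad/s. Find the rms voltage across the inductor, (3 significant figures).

X_L = ωL = 1650 Ω
Z = 7930 + j1650 Ω
|Z| = √(7930² + 1650²) = 8100 Ω
I = V/|Z| = 21.5 mA
V_L = I·|Z_L| = 0.0215 × 1650 = 35.5 V

35.5 V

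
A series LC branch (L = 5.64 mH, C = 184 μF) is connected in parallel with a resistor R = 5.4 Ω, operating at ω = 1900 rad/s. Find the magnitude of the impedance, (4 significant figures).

X_L = ωL = 10.72 Ω
X_C = 1/(ωC) = 2.860 Ω
Branch 1: Z₁ = R = 5.400 Ω
Branch 2 (series LC): Z₂ = j(X_L − X_C) = j7.856 Ω
Parallel: Z = Z₁Z₂/(Z₁+Z₂), |Z| = 4.450 Ω, ∠Z = 34.50°

4.450 Ω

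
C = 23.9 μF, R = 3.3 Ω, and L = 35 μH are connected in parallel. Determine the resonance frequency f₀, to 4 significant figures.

ω₀ = 1/√(LC) = 1/√(3.5e-05 × 2.39e-05) = 34580 rad/s
f₀ = ω₀/(2π) = 5.503 kHz

5.503 kHz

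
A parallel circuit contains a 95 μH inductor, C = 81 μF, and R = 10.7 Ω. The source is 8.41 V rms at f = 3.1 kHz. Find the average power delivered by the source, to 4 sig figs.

ω = 2πf = 19480 rad/s
X_L = ωL = 1.850 Ω
X_C = 1/(ωC) = 0.6338 Ω
Parallel: admittances add. Y = 1/R + 1/(jωL) + jωC
Y = (0.09346 + j1.037) S
|Y| = 1.041 S → |Z| = 1/|Y| = 0.9602 Ω, ∠Z = −∠Y = -84.85°
I = V/|Z| = 8.759 A
P = VI cos φ = 8.41 × 8.759 × cos(-84.85°) = 6.610 W

6.610 W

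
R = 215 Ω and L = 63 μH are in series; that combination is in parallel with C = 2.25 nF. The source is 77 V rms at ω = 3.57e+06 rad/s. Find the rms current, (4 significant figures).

471.7 mA

X_L = ωL = 224.9 Ω
X_C = 1/(ωC) = 124.5 Ω
Branch 1 (R+jX_L): Z₁ = 215.0 + j224.9 Ω, |Z₁| = 311.1 Ω
Branch 2 (−jX_C): Z₂ = −j124.5 Ω
Parallel: Z = Z₁Z₂/(Z₁+Z₂), |Z| = 163.2 Ω, ∠Z = -68.74°
I = V/|Z| = 77/163.2 = 471.7 mA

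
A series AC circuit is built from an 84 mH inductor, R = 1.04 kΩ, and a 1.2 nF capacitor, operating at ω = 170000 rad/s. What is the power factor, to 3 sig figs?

X_L = ωL = 14300 Ω
X_C = 1/(ωC) = 4900 Ω
Net reactance X = X_L − X_C = 9380 Ω
Z = 1040 + j9380 Ω
|Z| = √(1040² + 9380²) = 9440 Ω
∠Z = arctan(9380/1040) = 83.7°
cos φ = cos(83.7°) = 0.110

0.110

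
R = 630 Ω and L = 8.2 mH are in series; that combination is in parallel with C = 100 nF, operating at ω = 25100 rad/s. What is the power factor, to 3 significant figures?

0.575

X_L = ωL = 206 Ω
X_C = 1/(ωC) = 398 Ω
Branch 1 (R+jX_L): Z₁ = 630 + j206 Ω, |Z₁| = 663 Ω
Branch 2 (−jX_C): Z₂ = −j398 Ω
Parallel: Z = Z₁Z₂/(Z₁+Z₂), |Z| = 401 Ω, ∠Z = -54.9°
cos φ = cos(-54.9°) = 0.575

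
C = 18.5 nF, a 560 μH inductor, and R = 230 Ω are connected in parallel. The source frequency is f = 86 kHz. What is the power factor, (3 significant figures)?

0.545

ω = 2πf = 540400 rad/s
X_L = ωL = 303 Ω
X_C = 1/(ωC) = 100 Ω
Parallel: admittances add. Y = 1/R + 1/(jωL) + jωC
Y = (0.00435 + j0.00669) S
|Y| = 0.00798 S → |Z| = 1/|Y| = 125 Ω, ∠Z = −∠Y = -57.0°
cos φ = cos(-57.0°) = 0.545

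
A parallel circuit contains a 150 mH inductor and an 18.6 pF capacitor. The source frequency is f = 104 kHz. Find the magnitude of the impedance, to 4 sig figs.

ω = 2πf = 653500 rad/s
X_L = ωL = 98020 Ω
X_C = 1/(ωC) = 82280 Ω
Parallel: admittances add. Y = 1/(jωL) + jωC
Y = (0 + j1.952e-06) S
|Y| = 1.952e-06 S → |Z| = 1/|Y| = 512300 Ω, ∠Z = −∠Y = -90.00°

512300 Ω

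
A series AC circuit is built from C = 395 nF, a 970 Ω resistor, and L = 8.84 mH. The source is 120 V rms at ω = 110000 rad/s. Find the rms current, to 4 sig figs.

X_L = ωL = 972.4 Ω
X_C = 1/(ωC) = 23.01 Ω
Net reactance X = X_L − X_C = 949.4 Ω
Z = 970.0 + j949.4 Ω
|Z| = √(970.0² + 949.4²) = 1357 Ω
I = V/|Z| = 120/1357 = 88.41 mA

88.41 mA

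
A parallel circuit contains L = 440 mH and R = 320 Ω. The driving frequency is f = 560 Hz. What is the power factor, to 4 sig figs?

ω = 2πf = 3519 rad/s
X_L = ωL = 1548 Ω
Parallel: admittances add. Y = 1/R + 1/(jωL)
Y = (0.003125 − j0.0006459) S
|Y| = 0.003191 S → |Z| = 1/|Y| = 313.4 Ω, ∠Z = −∠Y = 11.68°
cos φ = cos(11.68°) = 0.9793

0.9793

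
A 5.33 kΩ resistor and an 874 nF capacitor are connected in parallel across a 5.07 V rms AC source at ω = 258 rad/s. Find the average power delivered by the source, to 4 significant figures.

X_C = 1/(ωC) = 4435 Ω
Parallel: admittances add. Y = 1/R + jωC
Y = (0.0001876 + j0.0002255) S
|Y| = 0.0002933 S → |Z| = 1/|Y| = 3409 Ω, ∠Z = −∠Y = -50.24°
I = V/|Z| = 1.487 mA
P = VI cos φ = 5.07 × 0.001487 × cos(-50.24°) = 4.823 mW

4.823 mW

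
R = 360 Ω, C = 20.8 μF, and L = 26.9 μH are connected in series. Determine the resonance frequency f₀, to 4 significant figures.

6.728 kHz

ω₀ = 1/√(LC) = 1/√(2.69e-05 × 2.08e-05) = 42280 rad/s
f₀ = ω₀/(2π) = 6.728 kHz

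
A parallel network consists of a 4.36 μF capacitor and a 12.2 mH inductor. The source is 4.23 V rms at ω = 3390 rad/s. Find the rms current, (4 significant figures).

X_L = ωL = 41.36 Ω
X_C = 1/(ωC) = 67.66 Ω
Parallel: admittances add. Y = 1/(jωL) + jωC
Y = (0 − j0.009399) S
|Y| = 0.009399 S → |Z| = 1/|Y| = 106.4 Ω, ∠Z = −∠Y = 90.00°
I = V/|Z| = 4.23/106.4 = 39.76 mA

39.76 mA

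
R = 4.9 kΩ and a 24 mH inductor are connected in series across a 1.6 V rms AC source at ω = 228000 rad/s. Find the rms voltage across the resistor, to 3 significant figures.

X_L = ωL = 5470 Ω
Z = 4900 + j5470 Ω
|Z| = √(4900² + 5470²) = 7350 Ω
I = V/|Z| = 218 μA
V_R = I·|Z_R| = 0.000218 × 4900 = 1.07 V

1.07 V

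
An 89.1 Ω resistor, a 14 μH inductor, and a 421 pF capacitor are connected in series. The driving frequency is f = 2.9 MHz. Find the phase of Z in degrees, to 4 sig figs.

ω = 2πf = 1.822e+07 rad/s
X_L = ωL = 255.1 Ω
X_C = 1/(ωC) = 130.4 Ω
Net reactance X = X_L − X_C = 124.7 Ω
Z = 89.10 + j124.7 Ω
|Z| = √(89.10² + 124.7²) = 153.3 Ω
∠Z = arctan(124.7/89.10) = 54.46°

54.46°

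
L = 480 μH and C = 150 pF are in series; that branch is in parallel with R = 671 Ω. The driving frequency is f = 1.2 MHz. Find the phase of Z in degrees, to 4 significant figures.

ω = 2πf = 7.54e+06 rad/s
X_L = ωL = 3619 Ω
X_C = 1/(ωC) = 884.2 Ω
Branch 1: Z₁ = R = 671.0 Ω
Branch 2 (series LC): Z₂ = j(X_L − X_C) = j2735 Ω
Parallel: Z = Z₁Z₂/(Z₁+Z₂), |Z| = 651.7 Ω, ∠Z = 13.78°

13.78°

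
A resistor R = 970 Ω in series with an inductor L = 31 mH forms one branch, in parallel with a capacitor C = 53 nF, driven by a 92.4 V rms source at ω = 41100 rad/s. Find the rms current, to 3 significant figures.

X_L = ωL = 1270 Ω
X_C = 1/(ωC) = 459 Ω
Branch 1 (R+jX_L): Z₁ = 970 + j1270 Ω, |Z₁| = 1600 Ω
Branch 2 (−jX_C): Z₂ = −j459 Ω
Parallel: Z = Z₁Z₂/(Z₁+Z₂), |Z| = 580 Ω, ∠Z = -77.3°
I = V/|Z| = 92.4/580 = 159 mA

159 mA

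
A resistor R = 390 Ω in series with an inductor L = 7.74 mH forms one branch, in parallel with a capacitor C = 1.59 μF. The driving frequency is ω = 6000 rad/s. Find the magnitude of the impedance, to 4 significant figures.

104.4 Ω

X_L = ωL = 46.44 Ω
X_C = 1/(ωC) = 104.8 Ω
Branch 1 (R+jX_L): Z₁ = 390.0 + j46.44 Ω, |Z₁| = 392.8 Ω
Branch 2 (−jX_C): Z₂ = −j104.8 Ω
Parallel: Z = Z₁Z₂/(Z₁+Z₂), |Z| = 104.4 Ω, ∠Z = -74.70°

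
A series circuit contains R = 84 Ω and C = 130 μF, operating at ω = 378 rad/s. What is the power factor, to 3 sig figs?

X_C = 1/(ωC) = 20.4 Ω
Z = 84.0 − j20.4 Ω
|Z| = √(84.0² + 20.4²) = 86.4 Ω
∠Z = arctan(-20.4/84.0) = -13.6°
cos φ = cos(-13.6°) = 0.972

0.972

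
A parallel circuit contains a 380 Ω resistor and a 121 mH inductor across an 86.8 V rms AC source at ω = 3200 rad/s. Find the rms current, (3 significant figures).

X_L = ωL = 387 Ω
Parallel: admittances add. Y = 1/R + 1/(jωL)
Y = (0.00263 − j0.00258) S
|Y| = 0.00369 S → |Z| = 1/|Y| = 271 Ω, ∠Z = −∠Y = 44.5°
I = V/|Z| = 86.8/271 = 320 mA

320 mA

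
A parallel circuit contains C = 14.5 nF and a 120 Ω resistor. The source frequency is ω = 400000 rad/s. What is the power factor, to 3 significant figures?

X_C = 1/(ωC) = 172 Ω
Parallel: admittances add. Y = 1/R + jωC
Y = (0.00833 + j0.00580) S
|Y| = 0.0102 S → |Z| = 1/|Y| = 98.5 Ω, ∠Z = −∠Y = -34.8°
cos φ = cos(-34.8°) = 0.821

0.821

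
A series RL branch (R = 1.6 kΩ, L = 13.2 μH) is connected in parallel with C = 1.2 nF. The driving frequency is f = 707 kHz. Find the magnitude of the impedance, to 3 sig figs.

187 Ω

ω = 2πf = 4.442e+06 rad/s
X_L = ωL = 58.6 Ω
X_C = 1/(ωC) = 188 Ω
Branch 1 (R+jX_L): Z₁ = 1600 + j58.6 Ω, |Z₁| = 1600 Ω
Branch 2 (−jX_C): Z₂ = −j188 Ω
Parallel: Z = Z₁Z₂/(Z₁+Z₂), |Z| = 187 Ω, ∠Z = -83.3°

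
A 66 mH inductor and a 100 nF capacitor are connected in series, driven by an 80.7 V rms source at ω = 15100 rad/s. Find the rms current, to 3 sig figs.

X_L = ωL = 997 Ω
X_C = 1/(ωC) = 662 Ω
Net reactance X = X_L − X_C = 334 Ω
Z = j334 Ω
|Z| = √(0² + 334²) = 334 Ω
I = V/|Z| = 80.7/334 = 241 mA

241 mA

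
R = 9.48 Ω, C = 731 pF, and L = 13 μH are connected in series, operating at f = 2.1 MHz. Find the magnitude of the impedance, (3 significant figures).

ω = 2πf = 1.319e+07 rad/s
X_L = ωL = 172 Ω
X_C = 1/(ωC) = 104 Ω
Net reactance X = X_L − X_C = 67.9 Ω
Z = 9.48 + j67.9 Ω
|Z| = √(9.48² + 67.9²) = 68.5 Ω

68.5 Ω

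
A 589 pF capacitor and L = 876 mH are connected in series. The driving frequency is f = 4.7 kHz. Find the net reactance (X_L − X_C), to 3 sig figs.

ω = 2πf = 29530 rad/s
X_L = ωL = 25900 Ω
X_C = 1/(ωC) = 57500 Ω
X = 25900 − 57500 = -31600 Ω

-31600 Ω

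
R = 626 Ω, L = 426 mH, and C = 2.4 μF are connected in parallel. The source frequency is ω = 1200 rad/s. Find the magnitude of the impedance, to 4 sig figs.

541.9 Ω

X_L = ωL = 511.2 Ω
X_C = 1/(ωC) = 347.2 Ω
Parallel: admittances add. Y = 1/R + 1/(jωL) + jωC
Y = (0.001597 + j0.0009238) S
|Y| = 0.001845 S → |Z| = 1/|Y| = 541.9 Ω, ∠Z = −∠Y = -30.04°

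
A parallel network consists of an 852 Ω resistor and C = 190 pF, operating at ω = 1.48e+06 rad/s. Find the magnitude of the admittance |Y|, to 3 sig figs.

X_C = 1/(ωC) = 3560 Ω
Parallel: admittances add. Y = 1/R + jωC
Y = (0.00117 + j0.000281) S
|Y| = 0.00121 S → |Z| = 1/|Y| = 829 Ω, ∠Z = −∠Y = -13.5°

1.21 mS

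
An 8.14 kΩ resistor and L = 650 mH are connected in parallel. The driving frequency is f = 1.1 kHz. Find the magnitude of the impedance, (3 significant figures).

3930 Ω

ω = 2πf = 6912 rad/s
X_L = ωL = 4490 Ω
Parallel: admittances add. Y = 1/R + 1/(jωL)
Y = (0.000123 − j0.000223) S
|Y| = 0.000254 S → |Z| = 1/|Y| = 3930 Ω, ∠Z = −∠Y = 61.1°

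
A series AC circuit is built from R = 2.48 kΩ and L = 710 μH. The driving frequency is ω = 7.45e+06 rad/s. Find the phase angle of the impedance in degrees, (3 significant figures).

64.9°

X_L = ωL = 5290 Ω
Z = 2480 + j5290 Ω
|Z| = √(2480² + 5290²) = 5840 Ω
∠Z = arctan(5290/2480) = 64.9°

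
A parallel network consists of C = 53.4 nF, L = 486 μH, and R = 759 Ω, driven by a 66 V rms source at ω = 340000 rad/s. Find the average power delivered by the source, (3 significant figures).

X_L = ωL = 165 Ω
X_C = 1/(ωC) = 55.1 Ω
Parallel: admittances add. Y = 1/R + 1/(jωL) + jωC
Y = (0.00132 + j0.0121) S
|Y| = 0.0122 S → |Z| = 1/|Y| = 82.1 Ω, ∠Z = −∠Y = -83.8°
I = V/|Z| = 804 mA
P = VI cos φ = 66 × 0.804 × cos(-83.8°) = 5.74 W

5.74 W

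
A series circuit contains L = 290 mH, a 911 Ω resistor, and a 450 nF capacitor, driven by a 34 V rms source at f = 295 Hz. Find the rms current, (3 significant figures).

ω = 2πf = 1854 rad/s
X_L = ωL = 538 Ω
X_C = 1/(ωC) = 1200 Ω
Net reactance X = X_L − X_C = -661 Ω
Z = 911 − j661 Ω
|Z| = √(911² + 661²) = 1130 Ω
I = V/|Z| = 34/1130 = 30.2 mA

30.2 mA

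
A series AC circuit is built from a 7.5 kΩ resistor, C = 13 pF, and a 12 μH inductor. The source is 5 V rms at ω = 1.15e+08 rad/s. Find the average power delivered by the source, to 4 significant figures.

3.304 mW

X_L = ωL = 1380 Ω
X_C = 1/(ωC) = 668.9 Ω
Net reactance X = X_L − X_C = 711.1 Ω
Z = 7500 + j711.1 Ω
|Z| = √(7500² + 711.1²) = 7534 Ω
∠Z = arctan(711.1/7500) = 5.416°
I = V/|Z| = 663.7 μA
P = VI cos φ = 5 × 0.0006637 × cos(5.416°) = 3.304 mW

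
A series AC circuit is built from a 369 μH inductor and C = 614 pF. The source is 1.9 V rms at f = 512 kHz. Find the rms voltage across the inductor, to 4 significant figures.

3.313 V

ω = 2πf = 3.217e+06 rad/s
X_L = ωL = 1187 Ω
X_C = 1/(ωC) = 506.3 Ω
Net reactance X = X_L − X_C = 680.8 Ω
Z = j680.8 Ω
|Z| = √(0² + 680.8²) = 680.8 Ω
I = V/|Z| = 2.791 mA
V_L = I·|Z_L| = 0.002791 × 1187 = 3.313 V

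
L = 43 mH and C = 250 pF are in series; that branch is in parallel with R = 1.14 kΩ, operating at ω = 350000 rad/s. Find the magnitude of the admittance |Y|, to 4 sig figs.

X_L = ωL = 15050 Ω
X_C = 1/(ωC) = 11430 Ω
Branch 1: Z₁ = R = 1140 Ω
Branch 2 (series LC): Z₂ = j(X_L − X_C) = j3621 Ω
Parallel: Z = Z₁Z₂/(Z₁+Z₂), |Z| = 1087 Ω, ∠Z = 17.47°
|Y| = 1/|Z| = 919.6 μS

919.6 μS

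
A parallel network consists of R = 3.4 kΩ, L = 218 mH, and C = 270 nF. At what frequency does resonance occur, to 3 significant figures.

ω₀ = 1/√(LC) = 1/√(0.218 × 2.7e-07) = 4122 rad/s
f₀ = ω₀/(2π) = 656 Hz

656 Hz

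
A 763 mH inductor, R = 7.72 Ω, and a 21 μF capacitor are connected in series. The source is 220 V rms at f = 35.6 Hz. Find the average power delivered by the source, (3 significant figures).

ω = 2πf = 223.7 rad/s
X_L = ωL = 171 Ω
X_C = 1/(ωC) = 213 Ω
Net reactance X = X_L − X_C = -42.2 Ω
Z = 7.72 − j42.2 Ω
|Z| = √(7.72² + 42.2²) = 42.9 Ω
∠Z = arctan(-42.2/7.72) = -79.6°
I = V/|Z| = 5.13 A
P = VI cos φ = 220 × 5.13 × cos(-79.6°) = 203 W

203 W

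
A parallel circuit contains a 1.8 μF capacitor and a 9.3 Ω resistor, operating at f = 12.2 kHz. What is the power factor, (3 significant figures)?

ω = 2πf = 76650 rad/s
X_C = 1/(ωC) = 7.25 Ω
Parallel: admittances add. Y = 1/R + jωC
Y = (0.108 + j0.138) S
|Y| = 0.175 S → |Z| = 1/|Y| = 5.72 Ω, ∠Z = −∠Y = -52.1°
cos φ = cos(-52.1°) = 0.615

0.615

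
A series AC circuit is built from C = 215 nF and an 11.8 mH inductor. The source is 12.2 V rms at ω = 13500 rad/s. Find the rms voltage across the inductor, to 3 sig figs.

X_L = ωL = 159 Ω
X_C = 1/(ωC) = 345 Ω
Net reactance X = X_L − X_C = -185 Ω
Z = − j185 Ω
|Z| = √(0² + 185²) = 185 Ω
I = V/|Z| = 65.9 mA
V_L = I·|Z_L| = 0.0659 × 159 = 10.5 V

10.5 V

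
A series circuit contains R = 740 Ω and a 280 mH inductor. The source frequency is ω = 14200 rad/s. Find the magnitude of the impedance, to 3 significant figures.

4040 Ω

X_L = ωL = 3980 Ω
Z = 740 + j3980 Ω
|Z| = √(740² + 3980²) = 4040 Ω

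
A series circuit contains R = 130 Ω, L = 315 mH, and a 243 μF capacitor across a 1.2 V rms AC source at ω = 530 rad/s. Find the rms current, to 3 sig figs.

5.84 mA

X_L = ωL = 167 Ω
X_C = 1/(ωC) = 7.76 Ω
Net reactance X = X_L − X_C = 159 Ω
Z = 130 + j159 Ω
|Z| = √(130² + 159²) = 206 Ω
I = V/|Z| = 1.2/206 = 5.84 mA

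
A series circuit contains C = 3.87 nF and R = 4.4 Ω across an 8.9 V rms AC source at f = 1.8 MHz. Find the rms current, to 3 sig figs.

383 mA

ω = 2πf = 1.131e+07 rad/s
X_C = 1/(ωC) = 22.8 Ω
Z = 4.40 − j22.8 Ω
|Z| = √(4.40² + 22.8²) = 23.3 Ω
I = V/|Z| = 8.9/23.3 = 383 mA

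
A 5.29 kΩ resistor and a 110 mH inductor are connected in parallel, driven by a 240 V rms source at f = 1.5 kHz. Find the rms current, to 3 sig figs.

236 mA

ω = 2πf = 9425 rad/s
X_L = ωL = 1040 Ω
Parallel: admittances add. Y = 1/R + 1/(jωL)
Y = (0.000189 − j0.000965) S
|Y| = 0.000983 S → |Z| = 1/|Y| = 1020 Ω, ∠Z = −∠Y = 78.9°
I = V/|Z| = 240/1020 = 236 mA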